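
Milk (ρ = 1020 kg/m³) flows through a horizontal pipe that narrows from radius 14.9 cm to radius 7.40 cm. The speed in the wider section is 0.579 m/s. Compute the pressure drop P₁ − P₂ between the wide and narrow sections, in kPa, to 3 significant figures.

Continuity gives A₁v₁ = A₂v₂, so v₂ = (697 cm²)/(172 cm²) × 0.579 m/s = 2.35 m/s.
Bernoulli (h₁ = h₂): P₁ − P₂ = ½ρ(v₂² − v₁²).
P₁ − P₂ = ½·1020·(2.35² − 0.579²) = ½·1020·5.18 = 2640 Pa.

ΔP ≈ 2.64 kPa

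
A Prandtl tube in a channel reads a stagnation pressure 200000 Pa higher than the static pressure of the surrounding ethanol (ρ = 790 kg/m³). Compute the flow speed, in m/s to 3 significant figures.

Bernoulli between the free stream and the stagnation point: ½ρv² = P_stag − P_static.
v = √(2ΔP/ρ) = √(2·200000/790) = 22.5 m/s.

22.5 m/s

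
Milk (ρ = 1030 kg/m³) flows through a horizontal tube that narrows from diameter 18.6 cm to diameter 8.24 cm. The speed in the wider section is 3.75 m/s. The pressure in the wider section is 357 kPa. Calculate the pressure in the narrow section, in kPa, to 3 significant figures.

P₂ = 176 kPa

By continuity, v₂ = v₁·A₁/A₂ = 3.75·(272/53.3) = 19.1 m/s.
Bernoulli (h₁ = h₂): P₁ − P₂ = ½ρ(v₂² − v₁²).
P₂ = P₁ − ½ρ(v₂² − v₁²) = 357000 − ½·1030·(19.1² − 3.75²) = 357000 − 181000 = 176000 Pa.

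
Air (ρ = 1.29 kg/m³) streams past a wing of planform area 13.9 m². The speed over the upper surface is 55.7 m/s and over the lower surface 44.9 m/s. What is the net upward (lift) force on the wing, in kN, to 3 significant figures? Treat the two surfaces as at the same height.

The faster flow above has the lower pressure; Bernoulli (same height) gives ΔP = ½ρ(v_up² − v_low²).
ΔP = ½·1.29·(55.7² − 44.9²) = 701 Pa.
Lift = ΔP · A = 701 × 13.9 = 9740 N.

9.74 kN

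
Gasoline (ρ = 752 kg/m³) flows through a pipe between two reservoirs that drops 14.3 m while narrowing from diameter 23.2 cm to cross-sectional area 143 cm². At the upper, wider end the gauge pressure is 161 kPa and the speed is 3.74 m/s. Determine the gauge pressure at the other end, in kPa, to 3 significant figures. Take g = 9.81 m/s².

Mass conservation (A₁v₁ = A₂v₂) gives v₂ = 3.74 × 423/143 = 11.1 m/s.
Applying Bernoulli between the two ends and solving for P₂: P₂ = P₁ + ½ρ(v₁² − v₂²) − ρgΔh.
P₂ = 161000 + ½·752·(3.74² − 11.1²) − 752·9.81·(−14.3) = 161000 + (-40700) − (-105000) = 226000 Pa.

226 kPa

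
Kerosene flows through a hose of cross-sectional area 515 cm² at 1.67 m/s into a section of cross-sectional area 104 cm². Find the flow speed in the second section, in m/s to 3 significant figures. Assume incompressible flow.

Mass conservation (A₁v₁ = A₂v₂) gives v₂ = 1.67 × 515/104 = 8.27 m/s.

v₂ = 8.27 m/s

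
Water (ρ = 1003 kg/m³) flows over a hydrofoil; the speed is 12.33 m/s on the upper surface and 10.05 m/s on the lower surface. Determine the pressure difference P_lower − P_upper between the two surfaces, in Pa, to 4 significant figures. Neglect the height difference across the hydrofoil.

ΔP ≈ 25590 Pa

The pressure is lower where the speed is higher: ΔP = ½ρ(v_up² − v_low²).
ΔP = ½·1003·(12.33² − 10.05²) = 25590 Pa.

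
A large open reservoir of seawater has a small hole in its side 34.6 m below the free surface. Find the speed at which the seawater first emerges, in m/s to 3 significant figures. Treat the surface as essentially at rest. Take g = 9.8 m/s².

Bernoulli from surface to hole (P equal, v_surface ≈ 0): v = √(2gh) = √(2×9.8×34.6) = 26.0 m/s.

v = 26.0 m/s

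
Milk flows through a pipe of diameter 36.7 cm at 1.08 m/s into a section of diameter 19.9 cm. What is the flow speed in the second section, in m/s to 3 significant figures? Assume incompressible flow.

By continuity, v₂ = v₁·A₁/A₂ = 1.08·(1060/311) = 3.67 m/s.

v₂ = 3.67 m/s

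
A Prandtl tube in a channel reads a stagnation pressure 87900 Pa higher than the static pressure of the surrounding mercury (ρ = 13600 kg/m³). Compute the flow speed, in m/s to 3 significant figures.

v = 3.60 m/s

Bernoulli between the free stream and the stagnation point: ½ρv² = P_stag − P_static.
v = √(2ΔP/ρ) = √(2·87900/13600) = 3.60 m/s.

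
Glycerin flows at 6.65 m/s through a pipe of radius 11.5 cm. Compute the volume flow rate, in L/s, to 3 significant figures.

Q = A·v = 0.0415 m² × 6.65 m/s = 0.276 m³/s.
Converting: 0.276 m³/s × 1000 = 276 L/s.

Q ≈ 276 L/s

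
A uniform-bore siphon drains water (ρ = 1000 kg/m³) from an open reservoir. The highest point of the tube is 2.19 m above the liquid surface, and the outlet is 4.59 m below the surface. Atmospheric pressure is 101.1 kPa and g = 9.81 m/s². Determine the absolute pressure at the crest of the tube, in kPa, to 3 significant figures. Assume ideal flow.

P_top ≈ 34.6 kPa

From the surface to the outlet (both open to atmosphere, surface at rest): v = √(2g·h_out) = √(2·9.81·4.59) = 9.49 m/s.
The bore is uniform, so the speed at the crest is the same v. Bernoulli surface→crest: P_atm = P_top + ½ρv² + ρg·h_top.
P_top = 101100 − ½·1000·9.49² − 1000·9.81·2.19 = 34600 Pa.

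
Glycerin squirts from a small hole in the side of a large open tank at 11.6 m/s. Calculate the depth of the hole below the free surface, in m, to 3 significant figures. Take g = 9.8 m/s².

For a small hole in a large open tank, ½v² = gh, giving h = v²/(2g).
h = 11.6²/(2·9.8) = 135/19.60 = 6.87 m.

h ≈ 6.87 m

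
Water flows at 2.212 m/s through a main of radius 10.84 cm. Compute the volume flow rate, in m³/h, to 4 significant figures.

Q = A·v = 0.03692 m² × 2.212 m/s = 0.08166 m³/s.
Converting: 0.08166 m³/s × 3600 = 294.0 m³/h.

Q = 294.0 m³/h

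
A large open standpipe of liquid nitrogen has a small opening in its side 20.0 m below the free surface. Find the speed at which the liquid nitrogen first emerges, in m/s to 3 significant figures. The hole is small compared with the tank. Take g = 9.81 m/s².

Bernoulli from surface to hole (P equal, v_surface ≈ 0): v = √(2gh) = √(2×9.81×20.0) = 19.8 m/s.

v ≈ 19.8 m/s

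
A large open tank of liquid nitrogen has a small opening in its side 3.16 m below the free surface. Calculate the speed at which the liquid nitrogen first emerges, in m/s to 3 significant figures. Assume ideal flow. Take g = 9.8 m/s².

7.87 m/s

Bernoulli from surface to hole (P equal, v_surface ≈ 0): v = √(2gh) = √(2×9.8×3.16) = 7.87 m/s.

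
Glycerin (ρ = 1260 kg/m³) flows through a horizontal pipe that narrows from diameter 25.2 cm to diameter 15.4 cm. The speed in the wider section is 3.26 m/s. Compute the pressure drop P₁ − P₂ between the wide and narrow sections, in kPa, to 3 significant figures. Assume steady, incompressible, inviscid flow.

By continuity, v₂ = v₁·A₁/A₂ = 3.26·(499/186) = 8.73 m/s.
The pipe is horizontal, so Bernoulli reduces to P₁ + ½ρv₁² = P₂ + ½ρv₂².
P₁ − P₂ = ½·1260·(8.73² − 3.26²) = ½·1260·65.6 = 41300 Pa.

ΔP = 41.3 kPa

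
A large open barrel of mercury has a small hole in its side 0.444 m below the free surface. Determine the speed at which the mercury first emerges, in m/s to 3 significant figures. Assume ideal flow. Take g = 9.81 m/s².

v = 2.95 m/s

Torricelli's result v = √(2gh) gives v = √(2·9.81·0.444) = 2.95 m/s.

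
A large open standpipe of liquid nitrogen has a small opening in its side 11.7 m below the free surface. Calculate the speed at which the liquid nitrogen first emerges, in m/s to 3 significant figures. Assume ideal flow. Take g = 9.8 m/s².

Bernoulli from surface to hole (P equal, v_surface ≈ 0): v = √(2gh) = √(2×9.8×11.7) = 15.1 m/s.

v ≈ 15.1 m/s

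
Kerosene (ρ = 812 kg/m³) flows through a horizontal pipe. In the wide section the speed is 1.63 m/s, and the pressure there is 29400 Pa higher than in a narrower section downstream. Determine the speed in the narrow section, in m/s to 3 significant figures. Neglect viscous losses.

Horizontal Bernoulli: P₁ + ½ρv₁² = P₂ + ½ρv₂², so v₂² = v₁² + 2(P₁ − P₂)/ρ.
v₂ = √(1.63² + 2·29400/812) = √(2.66 + 72.4) = 8.66 m/s.

v₂ ≈ 8.66 m/s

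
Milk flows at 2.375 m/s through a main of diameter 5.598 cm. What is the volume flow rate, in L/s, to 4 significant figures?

Q = A·v = 0.002461 m² × 2.375 m/s = 0.005845 m³/s.
Converting: 0.005845 m³/s × 1000 = 5.845 L/s.

Q = 5.845 L/s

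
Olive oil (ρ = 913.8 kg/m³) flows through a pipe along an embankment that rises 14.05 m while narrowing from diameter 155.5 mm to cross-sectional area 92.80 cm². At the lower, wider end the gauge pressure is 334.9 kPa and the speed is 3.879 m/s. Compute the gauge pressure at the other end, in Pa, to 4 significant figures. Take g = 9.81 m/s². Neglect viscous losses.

By continuity, v₂ = v₁·A₁/A₂ = 3.879·(189.9/92.80) = 7.938 m/s.
Applying Bernoulli between the two ends and solving for P₂: P₂ = P₁ + ½ρ(v₁² − v₂²) − ρgΔh.
P₂ = 334900 + ½·913.8·(3.879² − 7.938²) − 913.8·9.81·(+14.05) = 334900 + (-21920) − (125900) = 187000 Pa.

P₂ ≈ 187000 Pa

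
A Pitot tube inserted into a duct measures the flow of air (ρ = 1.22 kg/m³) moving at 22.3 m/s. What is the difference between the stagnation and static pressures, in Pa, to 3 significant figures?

At the stagnation point the flow is brought to rest, so Bernoulli gives P_stag − P_static = ½ρv².
ΔP = ½·1.22·22.3² = 303 Pa.

ΔP = 303 Pa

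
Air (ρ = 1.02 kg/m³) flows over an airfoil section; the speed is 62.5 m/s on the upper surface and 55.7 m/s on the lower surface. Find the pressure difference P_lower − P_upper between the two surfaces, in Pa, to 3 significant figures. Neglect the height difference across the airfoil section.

ΔP ≈ 410 Pa

With negligible Δh, P + ½ρv² is constant, so P_low − P_up = ½ρ(v_up² − v_low²).
ΔP = ½·1.02·(62.5² − 55.7²) = 410 Pa.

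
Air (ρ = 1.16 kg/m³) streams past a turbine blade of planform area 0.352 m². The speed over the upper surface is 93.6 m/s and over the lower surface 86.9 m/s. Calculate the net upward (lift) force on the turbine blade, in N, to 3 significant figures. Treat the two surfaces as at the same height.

With equal heights on the two surfaces, Bernoulli gives P_lower − P_upper = ½ρ(v_upper² − v_lower²).
ΔP = ½·1.16·(93.6² − 86.9²) = 701 Pa.
Lift = ΔP · A = 701 × 0.352 = 247 N.

F ≈ 247 N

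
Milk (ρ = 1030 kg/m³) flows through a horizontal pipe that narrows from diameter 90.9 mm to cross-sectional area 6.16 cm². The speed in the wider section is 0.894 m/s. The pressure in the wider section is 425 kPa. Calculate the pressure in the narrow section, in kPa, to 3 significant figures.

P₂ ≈ 380 kPa

Mass conservation (A₁v₁ = A₂v₂) gives v₂ = 0.894 × 64.9/6.16 = 9.42 m/s.
Along the horizontal streamline, P + ½ρv² is constant.
P₂ = P₁ − ½ρ(v₂² − v₁²) = 425000 − ½·1030·(9.42² − 0.894²) = 425000 − 45300 = 380000 Pa.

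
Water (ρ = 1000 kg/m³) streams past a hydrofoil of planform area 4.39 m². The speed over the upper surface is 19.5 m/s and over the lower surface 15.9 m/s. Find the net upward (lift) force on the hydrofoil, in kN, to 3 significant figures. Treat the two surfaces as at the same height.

F ≈ 280 kN

The faster flow above has the lower pressure; Bernoulli (same height) gives ΔP = ½ρ(v_up² − v_low²).
ΔP = ½·1000·(19.5² − 15.9²) = 63700 Pa.
Lift = ΔP · A = 63700 × 4.39 = 280000 N.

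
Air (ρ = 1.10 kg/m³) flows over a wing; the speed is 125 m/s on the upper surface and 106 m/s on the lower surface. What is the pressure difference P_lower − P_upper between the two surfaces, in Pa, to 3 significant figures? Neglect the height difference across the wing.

The pressure is lower where the speed is higher: ΔP = ½ρ(v_up² − v_low²).
ΔP = ½·1.10·(125² − 106²) = 2410 Pa.

ΔP ≈ 2410 Pa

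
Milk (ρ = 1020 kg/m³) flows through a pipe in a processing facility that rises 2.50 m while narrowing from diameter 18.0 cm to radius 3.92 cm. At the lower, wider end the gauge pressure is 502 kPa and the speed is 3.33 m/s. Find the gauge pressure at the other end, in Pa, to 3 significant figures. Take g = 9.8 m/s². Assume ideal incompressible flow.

By continuity, v₂ = v₁·A₁/A₂ = 3.33·(254/48.3) = 17.6 m/s.
Energy conservation along the streamline gives P₂ = P₁ − ½ρ(v₂² − v₁²) − ρg(h₂ − h₁).
P₂ = 502000 + ½·1020·(3.33² − 17.6²) − 1020·9.8·(+2.50) = 502000 + (-151000) − (25000) = 326000 Pa.

326000 Pa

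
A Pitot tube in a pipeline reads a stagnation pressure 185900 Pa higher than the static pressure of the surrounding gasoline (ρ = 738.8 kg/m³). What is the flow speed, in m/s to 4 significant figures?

v = 22.43 m/s

Bernoulli between the free stream and the stagnation point: ½ρv² = P_stag − P_static.
v = √(2ΔP/ρ) = √(2·185900/738.8) = 22.43 m/s.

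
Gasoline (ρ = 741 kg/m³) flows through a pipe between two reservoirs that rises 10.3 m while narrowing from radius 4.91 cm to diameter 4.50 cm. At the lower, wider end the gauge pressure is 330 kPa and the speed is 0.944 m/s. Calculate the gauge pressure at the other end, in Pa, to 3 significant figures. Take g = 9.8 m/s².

By continuity, v₂ = v₁·A₁/A₂ = 0.944·(75.7/15.9) = 4.50 m/s.
Energy conservation along the streamline gives P₂ = P₁ − ½ρ(v₂² − v₁²) − ρg(h₂ − h₁).
P₂ = 330000 + ½·741·(0.944² − 4.50²) − 741·9.8·(+10.3) = 330000 + (-7160) − (74800) = 248000 Pa.

P₂ ≈ 248000 Pa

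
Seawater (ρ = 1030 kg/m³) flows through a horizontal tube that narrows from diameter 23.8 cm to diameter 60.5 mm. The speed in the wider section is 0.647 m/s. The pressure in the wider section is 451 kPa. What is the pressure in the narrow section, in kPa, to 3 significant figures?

The volume flow rate is constant, so v₂ = (A₁/A₂)v₁ = (445/28.7)·0.647 = 10.0 m/s.
With no height change, Bernoulli's equation is P₁ + ½ρv₁² = P₂ + ½ρv₂².
P₂ = P₁ − ½ρ(v₂² − v₁²) = 451000 − ½·1030·(10.0² − 0.647²) = 451000 − 51400 = 400000 Pa.

P₂ ≈ 400 kPa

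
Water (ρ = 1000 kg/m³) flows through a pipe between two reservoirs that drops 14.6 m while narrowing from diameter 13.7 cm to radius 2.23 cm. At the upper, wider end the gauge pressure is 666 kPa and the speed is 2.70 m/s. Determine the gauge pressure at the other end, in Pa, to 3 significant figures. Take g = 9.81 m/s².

488000 Pa

By continuity, v₂ = v₁·A₁/A₂ = 2.70·(147/15.6) = 25.5 m/s.
Energy conservation along the streamline gives P₂ = P₁ − ½ρ(v₂² − v₁²) − ρg(h₂ − h₁).
P₂ = 666000 + ½·1000·(2.70² − 25.5²) − 1000·9.81·(−14.6) = 666000 + (-321000) − (-143000) = 488000 Pa.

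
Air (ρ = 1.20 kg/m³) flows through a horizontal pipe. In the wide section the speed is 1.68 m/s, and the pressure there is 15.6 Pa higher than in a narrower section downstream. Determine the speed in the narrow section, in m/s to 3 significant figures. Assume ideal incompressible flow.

Horizontal Bernoulli: P₁ + ½ρv₁² = P₂ + ½ρv₂², so v₂² = v₁² + 2(P₁ − P₂)/ρ.
v₂ = √(1.68² + 2·15.6/1.20) = √(2.82 + 26.0) = 5.37 m/s.

v₂ ≈ 5.37 m/s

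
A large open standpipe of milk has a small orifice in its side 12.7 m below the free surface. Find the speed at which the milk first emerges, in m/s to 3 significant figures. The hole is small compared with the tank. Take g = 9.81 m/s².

v ≈ 15.8 m/s

Torricelli's result v = √(2gh) gives v = √(2·9.81·12.7) = 15.8 m/s.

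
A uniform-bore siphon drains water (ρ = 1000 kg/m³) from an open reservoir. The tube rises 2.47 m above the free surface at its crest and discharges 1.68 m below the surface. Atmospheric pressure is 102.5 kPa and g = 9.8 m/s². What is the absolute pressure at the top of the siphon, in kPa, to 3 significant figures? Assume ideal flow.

61.8 kPa

Bernoulli surface→outlet gives ½v² = g·h_out, so v = √(2·9.8·1.68) = 5.74 m/s.
Continuity keeps v the same throughout the tube; from surface to crest, P_atm + 0 = P_top + ½ρv² + ρg·h_top.
P_top = 102500 − ½·1000·5.74² − 1000·9.8·2.47 = 61800 Pa.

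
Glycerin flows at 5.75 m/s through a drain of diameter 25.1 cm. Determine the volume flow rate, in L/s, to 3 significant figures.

Q = A·v = 0.0495 m² × 5.75 m/s = 0.285 m³/s.
Converting: 0.285 m³/s × 1000 = 285 L/s.

Q ≈ 285 L/s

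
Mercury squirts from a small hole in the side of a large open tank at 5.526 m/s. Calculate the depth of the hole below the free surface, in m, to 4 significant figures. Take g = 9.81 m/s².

Inverting v = √(2gh) gives h = v² / 2g.
h = 5.526²/(2·9.81) = 30.54/19.62 = 1.556 m.

h ≈ 1.556 m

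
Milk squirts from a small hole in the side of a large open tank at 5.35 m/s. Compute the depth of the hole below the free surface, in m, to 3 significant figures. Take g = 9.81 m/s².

For a small hole in a large open tank, ½v² = gh, giving h = v²/(2g).
h = 5.35²/(2·9.81) = 28.6/19.62 = 1.46 m.

h ≈ 1.46 m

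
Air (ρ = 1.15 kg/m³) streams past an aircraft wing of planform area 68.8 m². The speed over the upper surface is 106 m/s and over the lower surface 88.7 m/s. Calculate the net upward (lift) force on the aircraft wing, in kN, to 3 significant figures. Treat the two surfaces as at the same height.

F ≈ 133 kN

With equal heights on the two surfaces, Bernoulli gives P_lower − P_upper = ½ρ(v_upper² − v_lower²).
ΔP = ½·1.15·(106² − 88.7²) = 1940 Pa.
Lift = ΔP · A = 1940 × 68.8 = 133000 N.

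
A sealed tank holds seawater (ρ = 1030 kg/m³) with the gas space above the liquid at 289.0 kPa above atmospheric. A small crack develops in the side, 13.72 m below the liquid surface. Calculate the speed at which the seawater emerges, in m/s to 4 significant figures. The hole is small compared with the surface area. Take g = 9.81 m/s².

v ≈ 28.82 m/s

Take point 1 at the surface (v₁ ≈ 0) and point 2 at the hole (at atmospheric pressure). Bernoulli: P₁ + ρg h = P_atm + ½ρv₂².
With P₁ − P_atm = 289000 Pa, v₂ = √(2gh + 2ΔP/ρ) = √(2·9.81·13.72 + 2·289000/1030) = 28.82 m/s.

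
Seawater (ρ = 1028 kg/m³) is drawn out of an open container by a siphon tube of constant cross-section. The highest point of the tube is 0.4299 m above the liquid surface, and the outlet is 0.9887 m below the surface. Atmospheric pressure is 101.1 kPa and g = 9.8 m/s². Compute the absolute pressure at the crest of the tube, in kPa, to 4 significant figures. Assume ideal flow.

P_top ≈ 86.81 kPa

Bernoulli surface→outlet gives ½v² = g·h_out, so v = √(2·9.8·0.9887) = 4.402 m/s.
With constant cross-section the crest speed equals v; applying Bernoulli from the surface up to the crest, P_top = P_atm − ½ρv² − ρg·h_top.
P_top = 101100 − ½·1028·4.402² − 1028·9.8·0.4299 = 86810 Pa.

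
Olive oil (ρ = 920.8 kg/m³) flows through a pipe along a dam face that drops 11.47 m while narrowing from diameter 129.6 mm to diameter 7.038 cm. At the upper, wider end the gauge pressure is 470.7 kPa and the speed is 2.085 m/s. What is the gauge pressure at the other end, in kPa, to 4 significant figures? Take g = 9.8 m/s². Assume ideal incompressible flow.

P₂ = 553.2 kPa

By continuity, v₂ = v₁·A₁/A₂ = 2.085·(131.9/38.90) = 7.070 m/s.
Bernoulli: P₁ + ½ρv₁² + ρg h₁ = P₂ + ½ρv₂² + ρg h₂, so P₂ = P₁ + ½ρ(v₁² − v₂²) − ρg(h₂ − h₁).
P₂ = 470700 + ½·920.8·(2.085² − 7.070²) − 920.8·9.8·(−11.47) = 470700 + (-21010) − (-103500) = 553200 Pa.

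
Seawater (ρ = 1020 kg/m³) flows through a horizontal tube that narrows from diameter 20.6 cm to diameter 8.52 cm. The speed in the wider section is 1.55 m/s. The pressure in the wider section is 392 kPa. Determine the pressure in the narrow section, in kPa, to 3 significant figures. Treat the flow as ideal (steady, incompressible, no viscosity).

P₂ ≈ 351 kPa

Continuity gives A₁v₁ = A₂v₂, so v₂ = (333 cm²)/(57.0 cm²) × 1.55 m/s = 9.06 m/s.
The pipe is horizontal, so Bernoulli reduces to P₁ + ½ρv₁² = P₂ + ½ρv₂².
P₂ = P₁ − ½ρ(v₂² − v₁²) = 392000 − ½·1020·(9.06² − 1.55²) = 392000 − 40600 = 351000 Pa.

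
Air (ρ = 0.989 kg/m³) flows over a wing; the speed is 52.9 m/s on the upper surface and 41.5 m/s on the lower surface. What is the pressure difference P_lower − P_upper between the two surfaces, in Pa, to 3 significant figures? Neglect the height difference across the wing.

ΔP ≈ 532 Pa

The pressure is lower where the speed is higher: ΔP = ½ρ(v_up² − v_low²).
ΔP = ½·0.989·(52.9² − 41.5²) = 532 Pa.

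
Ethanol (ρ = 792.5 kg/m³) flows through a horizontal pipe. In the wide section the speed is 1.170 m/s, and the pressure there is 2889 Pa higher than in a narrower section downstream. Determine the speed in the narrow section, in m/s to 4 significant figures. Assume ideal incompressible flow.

2.943 m/s

With h₁ = h₂, rearranging Bernoulli gives v₂ = √(v₁² + 2ΔP/ρ).
v₂ = √(1.170² + 2·2889/792.5) = √(1.369 + 7.291) = 2.943 m/s.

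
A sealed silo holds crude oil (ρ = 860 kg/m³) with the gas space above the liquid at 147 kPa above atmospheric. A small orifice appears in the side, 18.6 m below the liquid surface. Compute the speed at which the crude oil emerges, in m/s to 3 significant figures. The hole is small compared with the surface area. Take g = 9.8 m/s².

v = 26.6 m/s

Take point 1 at the surface (v₁ ≈ 0) and point 2 at the hole (at atmospheric pressure). Bernoulli: P₁ + ρg h = P_atm + ½ρv₂².
With P₁ − P_atm = 147000 Pa, v₂ = √(2gh + 2ΔP/ρ) = √(2·9.8·18.6 + 2·147000/860) = 26.6 m/s.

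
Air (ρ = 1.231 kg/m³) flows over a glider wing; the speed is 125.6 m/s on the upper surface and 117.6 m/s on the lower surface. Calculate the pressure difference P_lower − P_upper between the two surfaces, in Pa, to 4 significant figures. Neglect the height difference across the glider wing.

ΔP ≈ 1198 Pa

The pressure is lower where the speed is higher: ΔP = ½ρ(v_up² − v_low²).
ΔP = ½·1.231·(125.6² − 117.6²) = 1198 Pa.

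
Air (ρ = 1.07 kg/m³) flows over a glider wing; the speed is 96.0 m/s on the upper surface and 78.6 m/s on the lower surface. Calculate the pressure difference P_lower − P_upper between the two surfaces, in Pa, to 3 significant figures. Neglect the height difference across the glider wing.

With negligible Δh, P + ½ρv² is constant, so P_low − P_up = ½ρ(v_up² − v_low²).
ΔP = ½·1.07·(96.0² − 78.6²) = 1630 Pa.

ΔP = 1630 Pa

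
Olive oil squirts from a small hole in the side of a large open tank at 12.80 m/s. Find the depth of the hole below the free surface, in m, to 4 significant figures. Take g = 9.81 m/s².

h = 8.351 m

Torricelli: v = √(2gh), so h = v²/(2g).
h = 12.80²/(2·9.81) = 163.8/19.62 = 8.351 m.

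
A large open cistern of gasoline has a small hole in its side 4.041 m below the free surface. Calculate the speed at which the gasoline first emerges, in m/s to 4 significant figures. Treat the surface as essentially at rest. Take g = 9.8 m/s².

Torricelli's result v = √(2gh) gives v = √(2·9.8·4.041) = 8.900 m/s.

v ≈ 8.900 m/s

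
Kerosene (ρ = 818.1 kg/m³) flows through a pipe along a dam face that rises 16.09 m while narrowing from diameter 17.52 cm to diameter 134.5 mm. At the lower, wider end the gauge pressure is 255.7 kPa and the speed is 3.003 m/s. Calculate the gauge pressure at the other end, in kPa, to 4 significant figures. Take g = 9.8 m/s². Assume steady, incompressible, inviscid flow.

By continuity, v₂ = v₁·A₁/A₂ = 3.003·(241.1/142.1) = 5.095 m/s.
Energy conservation along the streamline gives P₂ = P₁ − ½ρ(v₂² − v₁²) − ρg(h₂ − h₁).
P₂ = 255700 + ½·818.1·(3.003² − 5.095²) − 818.1·9.8·(+16.09) = 255700 + (-6931) − (129000) = 119800 Pa.

P₂ ≈ 119.8 kPa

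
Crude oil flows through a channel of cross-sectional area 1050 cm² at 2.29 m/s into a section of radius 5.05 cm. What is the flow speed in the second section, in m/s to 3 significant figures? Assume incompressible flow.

By continuity, v₂ = v₁·A₁/A₂ = 2.29·(1050/80.1) = 30.0 m/s.

30.0 m/s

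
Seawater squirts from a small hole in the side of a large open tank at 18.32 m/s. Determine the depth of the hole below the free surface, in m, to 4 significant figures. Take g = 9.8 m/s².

Torricelli: v = √(2gh), so h = v²/(2g).
h = 18.32²/(2·9.8) = 335.6/19.60 = 17.12 m.

h ≈ 17.12 m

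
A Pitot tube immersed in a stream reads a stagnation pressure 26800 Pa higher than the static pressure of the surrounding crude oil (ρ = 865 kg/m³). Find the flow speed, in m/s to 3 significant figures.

v ≈ 7.87 m/s

Bernoulli between the free stream and the stagnation point: ½ρv² = P_stag − P_static.
v = √(2ΔP/ρ) = √(2·26800/865) = 7.87 m/s.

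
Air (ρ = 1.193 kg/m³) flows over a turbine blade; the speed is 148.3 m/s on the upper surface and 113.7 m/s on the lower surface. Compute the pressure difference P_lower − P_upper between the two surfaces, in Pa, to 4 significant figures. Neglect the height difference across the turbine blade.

With negligible Δh, P + ½ρv² is constant, so P_low − P_up = ½ρ(v_up² − v_low²).
ΔP = ½·1.193·(148.3² − 113.7²) = 5407 Pa.

ΔP ≈ 5407 Pa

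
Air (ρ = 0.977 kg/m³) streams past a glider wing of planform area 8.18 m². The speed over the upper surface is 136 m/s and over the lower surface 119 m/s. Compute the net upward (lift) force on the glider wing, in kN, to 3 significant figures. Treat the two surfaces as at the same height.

From P + ½ρv² = const at equal height, P_low − P_up = ½ρ(v_up² − v_low²).
ΔP = ½·0.977·(136² − 119²) = 2120 Pa.
Lift = ΔP · A = 2120 × 8.18 = 17300 N.

F = 17.3 kN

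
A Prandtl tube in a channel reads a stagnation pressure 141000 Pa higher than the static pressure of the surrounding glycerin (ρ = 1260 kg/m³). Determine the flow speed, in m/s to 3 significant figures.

v = 15.0 m/s

Bernoulli between the free stream and the stagnation point: ½ρv² = P_stag − P_static.
v = √(2ΔP/ρ) = √(2·141000/1260) = 15.0 m/s.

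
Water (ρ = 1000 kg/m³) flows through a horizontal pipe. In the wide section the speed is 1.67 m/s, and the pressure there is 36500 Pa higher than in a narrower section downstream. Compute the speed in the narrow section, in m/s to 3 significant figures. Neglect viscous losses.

Horizontal Bernoulli: P₁ + ½ρv₁² = P₂ + ½ρv₂², so v₂² = v₁² + 2(P₁ − P₂)/ρ.
v₂ = √(1.67² + 2·36500/1000) = √(2.79 + 73.0) = 8.71 m/s.

v₂ ≈ 8.71 m/s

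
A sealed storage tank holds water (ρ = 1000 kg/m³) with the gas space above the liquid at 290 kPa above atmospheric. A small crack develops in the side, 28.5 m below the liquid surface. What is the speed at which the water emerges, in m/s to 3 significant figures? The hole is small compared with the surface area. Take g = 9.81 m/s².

Take point 1 at the surface (v₁ ≈ 0) and point 2 at the hole (at atmospheric pressure). Bernoulli: P₁ + ρg h = P_atm + ½ρv₂².
With P₁ − P_atm = 290000 Pa, v₂ = √(2gh + 2ΔP/ρ) = √(2·9.81·28.5 + 2·290000/1000) = 33.8 m/s.

v ≈ 33.8 m/s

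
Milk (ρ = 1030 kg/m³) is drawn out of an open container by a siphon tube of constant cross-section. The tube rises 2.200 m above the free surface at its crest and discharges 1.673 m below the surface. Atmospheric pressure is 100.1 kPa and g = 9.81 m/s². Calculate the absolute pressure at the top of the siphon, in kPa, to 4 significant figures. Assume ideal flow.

Bernoulli surface→outlet gives ½v² = g·h_out, so v = √(2·9.81·1.673) = 5.729 m/s.
With constant cross-section the crest speed equals v; applying Bernoulli from the surface up to the crest, P_top = P_atm − ½ρv² − ρg·h_top.
P_top = 100100 − ½·1030·5.729² − 1030·9.81·2.200 = 60970 Pa.

60.97 kPa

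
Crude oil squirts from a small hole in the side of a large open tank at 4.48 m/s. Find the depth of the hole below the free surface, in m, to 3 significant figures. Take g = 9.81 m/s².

h ≈ 1.02 m

Inverting v = √(2gh) gives h = v² / 2g.
h = 4.48²/(2·9.81) = 20.1/19.62 = 1.02 m.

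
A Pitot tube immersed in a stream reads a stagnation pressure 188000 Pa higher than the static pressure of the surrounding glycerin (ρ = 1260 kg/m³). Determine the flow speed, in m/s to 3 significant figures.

v = 17.3 m/s

The dynamic pressure equals the rise in static pressure at the stagnation point: ΔP = ½ρv².
v = √(2ΔP/ρ) = √(2·188000/1260) = 17.3 m/s.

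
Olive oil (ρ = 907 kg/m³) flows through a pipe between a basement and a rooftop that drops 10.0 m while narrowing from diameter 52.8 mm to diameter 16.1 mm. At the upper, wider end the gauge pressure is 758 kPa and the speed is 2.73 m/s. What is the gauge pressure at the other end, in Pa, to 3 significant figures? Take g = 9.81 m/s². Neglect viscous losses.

P₂ ≈ 459000 Pa

The volume flow rate is constant, so v₂ = (A₁/A₂)v₁ = (21.9/2.04)·2.73 = 29.4 m/s.
Bernoulli: P₁ + ½ρv₁² + ρg h₁ = P₂ + ½ρv₂² + ρg h₂, so P₂ = P₁ + ½ρ(v₁² − v₂²) − ρg(h₂ − h₁).
P₂ = 758000 + ½·907·(2.73² − 29.4²) − 907·9.81·(−10.0) = 758000 + (-388000) − (-89000) = 459000 Pa.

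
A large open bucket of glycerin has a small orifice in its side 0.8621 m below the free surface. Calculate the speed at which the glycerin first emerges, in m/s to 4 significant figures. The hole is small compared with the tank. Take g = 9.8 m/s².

With the surface at rest and both surface and jet at atmospheric pressure, Bernoulli gives ρg h = ½ρv², so v = √(2gh) = √(2·9.8·0.8621) = 4.111 m/s.

v ≈ 4.111 m/s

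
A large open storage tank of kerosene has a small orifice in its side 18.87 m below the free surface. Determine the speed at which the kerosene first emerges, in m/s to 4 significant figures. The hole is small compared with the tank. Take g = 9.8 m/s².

v = 19.23 m/s

The surface is effectively still and both ends are open, so ½v² = gh and v = √(2·9.8·18.87) = 19.23 m/s.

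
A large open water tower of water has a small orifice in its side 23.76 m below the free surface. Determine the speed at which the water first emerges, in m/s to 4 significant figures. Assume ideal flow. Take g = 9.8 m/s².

v ≈ 21.58 m/s

With the surface at rest and both surface and jet at atmospheric pressure, Bernoulli gives ρg h = ½ρv², so v = √(2gh) = √(2·9.8·23.76) = 21.58 m/s.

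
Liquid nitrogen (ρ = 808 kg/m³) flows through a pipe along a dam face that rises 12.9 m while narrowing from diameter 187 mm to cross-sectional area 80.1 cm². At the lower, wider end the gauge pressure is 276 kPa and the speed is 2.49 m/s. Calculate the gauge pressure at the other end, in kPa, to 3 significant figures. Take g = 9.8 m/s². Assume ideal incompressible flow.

P₂ ≈ 147 kPa

By continuity, v₂ = v₁·A₁/A₂ = 2.49·(275/80.1) = 8.54 m/s.
Applying Bernoulli between the two ends and solving for P₂: P₂ = P₁ + ½ρ(v₁² − v₂²) − ρgΔh.
P₂ = 276000 + ½·808·(2.49² − 8.54²) − 808·9.8·(+12.9) = 276000 + (-26900) − (102000) = 147000 Pa.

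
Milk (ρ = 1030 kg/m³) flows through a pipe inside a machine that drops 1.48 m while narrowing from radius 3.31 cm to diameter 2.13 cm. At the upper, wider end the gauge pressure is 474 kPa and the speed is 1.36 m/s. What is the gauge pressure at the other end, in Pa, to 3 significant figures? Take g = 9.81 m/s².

P₂ = 401000 Pa

Mass conservation (A₁v₁ = A₂v₂) gives v₂ = 1.36 × 34.4/3.56 = 13.1 m/s.
Bernoulli: P₁ + ½ρv₁² + ρg h₁ = P₂ + ½ρv₂² + ρg h₂, so P₂ = P₁ + ½ρ(v₁² − v₂²) − ρg(h₂ − h₁).
P₂ = 474000 + ½·1030·(1.36² − 13.1²) − 1030·9.81·(−1.48) = 474000 + (-87900) − (-15000) = 401000 Pa.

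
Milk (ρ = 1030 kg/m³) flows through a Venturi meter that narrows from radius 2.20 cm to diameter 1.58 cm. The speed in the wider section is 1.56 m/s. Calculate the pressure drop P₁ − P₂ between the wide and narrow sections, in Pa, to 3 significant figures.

The volume flow rate is constant, so v₂ = (A₁/A₂)v₁ = (15.2/1.96)·1.56 = 12.1 m/s.
Along the horizontal streamline, P + ½ρv² is constant.
P₁ − P₂ = ½·1030·(12.1² − 1.56²) = ½·1030·144 = 74100 Pa.

74100 Pa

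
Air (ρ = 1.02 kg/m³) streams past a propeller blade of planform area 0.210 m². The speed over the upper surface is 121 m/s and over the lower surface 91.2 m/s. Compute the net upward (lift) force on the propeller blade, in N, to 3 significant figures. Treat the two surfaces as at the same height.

F ≈ 677 N

With equal heights on the two surfaces, Bernoulli gives P_lower − P_upper = ½ρ(v_upper² − v_lower²).
ΔP = ½·1.02·(121² − 91.2²) = 3230 Pa.
Lift = ΔP · A = 3230 × 0.210 = 677 N.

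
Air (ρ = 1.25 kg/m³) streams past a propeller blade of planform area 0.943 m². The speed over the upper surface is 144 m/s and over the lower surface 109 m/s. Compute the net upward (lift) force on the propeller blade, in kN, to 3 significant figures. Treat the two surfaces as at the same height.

5.22 kN

From P + ½ρv² = const at equal height, P_low − P_up = ½ρ(v_up² − v_low²).
ΔP = ½·1.25·(144² − 109²) = 5530 Pa.
Lift = ΔP · A = 5530 × 0.943 = 5220 N.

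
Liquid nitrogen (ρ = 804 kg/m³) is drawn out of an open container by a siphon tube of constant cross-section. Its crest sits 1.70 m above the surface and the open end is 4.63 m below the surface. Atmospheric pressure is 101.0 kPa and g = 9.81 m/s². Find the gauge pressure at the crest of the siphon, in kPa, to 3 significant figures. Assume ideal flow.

-49.9 kPa

The outlet speed comes from Torricelli: v = √(2g·4.63) = 9.53 m/s.
With constant cross-section the crest speed equals v; applying Bernoulli from the surface up to the crest, P_top = P_atm − ½ρv² − ρg·h_top.
P_top = 101000 − ½·804·9.53² − 804·9.81·1.70 = 51100 Pa. So P_gauge = P_top − P_atm = -49900 Pa.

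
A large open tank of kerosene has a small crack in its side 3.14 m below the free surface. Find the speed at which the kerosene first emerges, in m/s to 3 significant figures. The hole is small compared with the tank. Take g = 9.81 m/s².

7.85 m/s

With the surface at rest and both surface and jet at atmospheric pressure, Bernoulli gives ρg h = ½ρv², so v = √(2gh) = √(2·9.81·3.14) = 7.85 m/s.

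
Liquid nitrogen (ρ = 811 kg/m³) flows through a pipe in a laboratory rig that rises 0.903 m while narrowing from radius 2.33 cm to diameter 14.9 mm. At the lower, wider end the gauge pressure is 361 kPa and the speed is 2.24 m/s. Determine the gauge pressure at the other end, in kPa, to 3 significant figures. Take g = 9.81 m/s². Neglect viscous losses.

P₂ = 161 kPa

By continuity, v₂ = v₁·A₁/A₂ = 2.24·(17.1/1.74) = 21.9 m/s.
Applying Bernoulli between the two ends and solving for P₂: P₂ = P₁ + ½ρ(v₁² − v₂²) − ρgΔh.
P₂ = 361000 + ½·811·(2.24² − 21.9²) − 811·9.81·(+0.903) = 361000 + (-193000) − (7180) = 161000 Pa.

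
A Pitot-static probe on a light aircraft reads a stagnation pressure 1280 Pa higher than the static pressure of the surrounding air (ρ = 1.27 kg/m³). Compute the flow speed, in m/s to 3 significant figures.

At the stagnation point the flow is brought to rest, so Bernoulli gives P_stag − P_static = ½ρv².
v = √(2ΔP/ρ) = √(2·1280/1.27) = 44.9 m/s.

v = 44.9 m/s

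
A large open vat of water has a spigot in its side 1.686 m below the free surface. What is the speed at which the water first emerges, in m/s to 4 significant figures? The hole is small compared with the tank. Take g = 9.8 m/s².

v ≈ 5.749 m/s

The surface is effectively still and both ends are open, so ½v² = gh and v = √(2·9.8·1.686) = 5.749 m/s.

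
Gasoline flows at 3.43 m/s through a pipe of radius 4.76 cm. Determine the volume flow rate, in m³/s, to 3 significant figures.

Q = A·v = 0.00712 m² × 3.43 m/s = 0.0244 m³/s.

0.0244 m³/s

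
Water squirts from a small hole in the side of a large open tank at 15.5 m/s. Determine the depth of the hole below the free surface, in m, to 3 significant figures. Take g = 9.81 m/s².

h = 12.2 m

Torricelli: v = √(2gh), so h = v²/(2g).
h = 15.5²/(2·9.81) = 240/19.62 = 12.2 m.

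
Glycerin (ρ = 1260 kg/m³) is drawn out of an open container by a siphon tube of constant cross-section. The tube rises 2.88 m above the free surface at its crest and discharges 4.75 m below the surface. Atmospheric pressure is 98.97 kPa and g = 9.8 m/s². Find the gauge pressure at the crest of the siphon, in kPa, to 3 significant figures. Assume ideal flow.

P_gauge ≈ -94.2 kPa

The outlet speed comes from Torricelli: v = √(2g·4.75) = 9.65 m/s.
The bore is uniform, so the speed at the crest is the same v. Bernoulli surface→crest: P_atm = P_top + ½ρv² + ρg·h_top.
P_top = 98970 − ½·1260·9.65² − 1260·9.8·2.88 = 4750 Pa. So P_gauge = P_top − P_atm = -94200 Pa.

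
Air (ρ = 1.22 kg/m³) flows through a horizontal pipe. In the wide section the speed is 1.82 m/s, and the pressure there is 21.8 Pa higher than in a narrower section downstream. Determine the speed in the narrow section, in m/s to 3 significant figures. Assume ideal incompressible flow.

Horizontal Bernoulli: P₁ + ½ρv₁² = P₂ + ½ρv₂², so v₂² = v₁² + 2(P₁ − P₂)/ρ.
v₂ = √(1.82² + 2·21.8/1.22) = √(3.31 + 35.7) = 6.25 m/s.

6.25 m/s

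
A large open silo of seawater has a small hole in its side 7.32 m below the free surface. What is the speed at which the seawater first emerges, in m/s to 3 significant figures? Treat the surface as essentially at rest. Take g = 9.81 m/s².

Torricelli's result v = √(2gh) gives v = √(2·9.81·7.32) = 12.0 m/s.

v = 12.0 m/s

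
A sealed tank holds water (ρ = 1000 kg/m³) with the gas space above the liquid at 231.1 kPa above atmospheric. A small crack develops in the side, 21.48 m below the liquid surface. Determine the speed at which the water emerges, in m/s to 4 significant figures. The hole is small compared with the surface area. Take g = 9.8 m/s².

Take point 1 at the surface (v₁ ≈ 0) and point 2 at the hole (at atmospheric pressure). Bernoulli: P₁ + ρg h = P_atm + ½ρv₂².
With P₁ − P_atm = 231100 Pa, v₂ = √(2gh + 2ΔP/ρ) = √(2·9.8·21.48 + 2·231100/1000) = 29.72 m/s.

v ≈ 29.72 m/s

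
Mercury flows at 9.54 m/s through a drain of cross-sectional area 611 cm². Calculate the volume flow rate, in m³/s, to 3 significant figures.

Q = A·v = 0.0611 m² × 9.54 m/s = 0.583 m³/s.

Q = 0.583 m³/s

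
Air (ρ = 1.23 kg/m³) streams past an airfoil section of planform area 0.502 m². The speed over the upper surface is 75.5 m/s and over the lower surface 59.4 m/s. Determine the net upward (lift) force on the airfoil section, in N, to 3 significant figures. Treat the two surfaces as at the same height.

F ≈ 671 N

With equal heights on the two surfaces, Bernoulli gives P_lower − P_upper = ½ρ(v_upper² − v_lower²).
ΔP = ½·1.23·(75.5² − 59.4²) = 1340 Pa.
Lift = ΔP · A = 1340 × 0.502 = 671 N.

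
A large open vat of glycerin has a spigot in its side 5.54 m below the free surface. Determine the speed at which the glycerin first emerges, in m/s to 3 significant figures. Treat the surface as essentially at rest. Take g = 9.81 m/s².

v ≈ 10.4 m/s

Bernoulli from surface to hole (P equal, v_surface ≈ 0): v = √(2gh) = √(2×9.81×5.54) = 10.4 m/s.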